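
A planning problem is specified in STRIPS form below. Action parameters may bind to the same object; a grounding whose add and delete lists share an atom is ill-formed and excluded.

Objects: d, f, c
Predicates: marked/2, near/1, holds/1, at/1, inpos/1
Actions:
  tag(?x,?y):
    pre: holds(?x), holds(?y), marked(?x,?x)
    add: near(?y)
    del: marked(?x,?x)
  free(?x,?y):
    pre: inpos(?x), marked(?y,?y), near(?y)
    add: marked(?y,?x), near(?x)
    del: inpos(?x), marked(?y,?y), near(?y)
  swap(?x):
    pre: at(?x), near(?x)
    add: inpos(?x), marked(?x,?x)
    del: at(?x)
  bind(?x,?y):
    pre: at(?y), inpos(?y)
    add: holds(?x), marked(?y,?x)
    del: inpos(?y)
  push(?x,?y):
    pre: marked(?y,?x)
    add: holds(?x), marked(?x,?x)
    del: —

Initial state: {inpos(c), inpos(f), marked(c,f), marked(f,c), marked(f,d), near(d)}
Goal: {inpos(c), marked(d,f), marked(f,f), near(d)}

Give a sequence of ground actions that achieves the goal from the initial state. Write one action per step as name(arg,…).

push(d,f); free(f,d); push(d,f); tag(d,d); push(f,d)

1. push(d,f)  →  {holds(d), inpos(c), inpos(f), marked(c,f), marked(d,d), marked(f,c), marked(f,d), near(d)}
2. free(f,d)  →  {holds(d), inpos(c), marked(c,f), marked(d,f), marked(f,c), marked(f,d), near(f)}
3. push(d,f)  →  {holds(d), inpos(c), marked(c,f), marked(d,d), marked(d,f), marked(f,c), marked(f,d), near(f)}
4. tag(d,d)  →  {holds(d), inpos(c), marked(c,f), marked(d,f), marked(f,c), marked(f,d), near(d), near(f)}
5. push(f,d)  →  {holds(d), holds(f), inpos(c), marked(c,f), marked(d,f), marked(f,c), marked(f,d), marked(f,f), near(d), near(f)}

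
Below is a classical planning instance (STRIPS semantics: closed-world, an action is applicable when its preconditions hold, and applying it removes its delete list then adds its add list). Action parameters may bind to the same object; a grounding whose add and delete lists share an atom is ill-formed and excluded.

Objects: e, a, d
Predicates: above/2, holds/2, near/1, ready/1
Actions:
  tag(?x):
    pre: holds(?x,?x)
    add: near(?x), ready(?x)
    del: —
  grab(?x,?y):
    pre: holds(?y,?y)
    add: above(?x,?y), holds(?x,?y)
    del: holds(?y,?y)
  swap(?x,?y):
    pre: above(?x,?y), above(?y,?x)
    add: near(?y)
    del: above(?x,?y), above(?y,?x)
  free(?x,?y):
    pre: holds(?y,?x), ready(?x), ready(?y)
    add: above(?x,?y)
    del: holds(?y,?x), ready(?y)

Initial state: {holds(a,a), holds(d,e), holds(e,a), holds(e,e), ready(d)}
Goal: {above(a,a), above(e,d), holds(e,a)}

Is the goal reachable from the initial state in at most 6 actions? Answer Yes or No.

1. tag(e)  →  {holds(a,a), holds(d,e), holds(e,a), holds(e,e), near(e), ready(d), ready(e)}
2. tag(a)  →  {holds(a,a), holds(d,e), holds(e,a), holds(e,e), near(a), near(e), ready(a), ready(d), ready(e)}
3. free(e,d)  →  {above(e,d), holds(a,a), holds(e,a), holds(e,e), near(a), near(e), ready(a), ready(e)}
4. free(a,a)  →  {above(a,a), above(e,d), holds(e,a), holds(e,e), near(a), near(e), ready(e)}
optimal plan length = 4; 4 ≤ 6

Yes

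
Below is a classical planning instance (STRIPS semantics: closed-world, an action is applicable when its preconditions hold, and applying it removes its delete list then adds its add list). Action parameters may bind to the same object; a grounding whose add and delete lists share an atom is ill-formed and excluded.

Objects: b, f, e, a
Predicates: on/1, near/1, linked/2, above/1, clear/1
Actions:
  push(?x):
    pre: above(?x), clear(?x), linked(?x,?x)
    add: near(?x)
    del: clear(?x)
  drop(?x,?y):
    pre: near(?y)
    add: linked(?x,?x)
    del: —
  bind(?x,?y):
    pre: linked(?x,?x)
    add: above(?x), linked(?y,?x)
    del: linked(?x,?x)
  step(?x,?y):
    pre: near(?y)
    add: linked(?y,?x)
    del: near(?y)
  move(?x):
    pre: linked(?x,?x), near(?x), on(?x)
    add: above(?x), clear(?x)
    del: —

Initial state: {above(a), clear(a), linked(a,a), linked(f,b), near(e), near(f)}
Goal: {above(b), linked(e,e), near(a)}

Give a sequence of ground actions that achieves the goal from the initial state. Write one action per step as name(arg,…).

push(a); drop(b,f); drop(e,f); bind(b,f)

1. push(a)  →  {above(a), linked(a,a), linked(f,b), near(a), near(e), near(f)}
2. drop(b,f)  →  {above(a), linked(a,a), linked(b,b), linked(f,b), near(a), near(e), near(f)}
3. drop(e,f)  →  {above(a), linked(a,a), linked(b,b), linked(e,e), linked(f,b), near(a), near(e), near(f)}
4. bind(b,f)  →  {above(a), above(b), linked(a,a), linked(e,e), linked(f,b), near(a), near(e), near(f)}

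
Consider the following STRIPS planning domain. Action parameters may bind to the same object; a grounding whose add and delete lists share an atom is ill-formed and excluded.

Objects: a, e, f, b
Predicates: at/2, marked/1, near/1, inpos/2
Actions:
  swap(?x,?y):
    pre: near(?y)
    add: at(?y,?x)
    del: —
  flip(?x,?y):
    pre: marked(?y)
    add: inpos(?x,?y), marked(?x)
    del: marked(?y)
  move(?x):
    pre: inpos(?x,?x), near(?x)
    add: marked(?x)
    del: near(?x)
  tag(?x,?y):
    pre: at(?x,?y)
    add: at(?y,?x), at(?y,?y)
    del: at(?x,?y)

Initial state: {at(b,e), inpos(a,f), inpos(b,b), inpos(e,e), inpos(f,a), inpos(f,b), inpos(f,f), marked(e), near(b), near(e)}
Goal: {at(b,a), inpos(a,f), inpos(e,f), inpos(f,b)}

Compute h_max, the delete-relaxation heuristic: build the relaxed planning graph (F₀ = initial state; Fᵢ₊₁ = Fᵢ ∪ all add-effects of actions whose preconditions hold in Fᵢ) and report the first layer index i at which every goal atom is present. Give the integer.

2

F0 = init (10 atoms)
F1 = F0 ∪ {at(b,a), at(b,b), at(b,f), at(e,a), at(e,b), at(e,e), at(e,f), inpos(a,e), inpos(b,e), inpos(f,e), marked(a), marked(b), marked(f)}  (23 atoms)
F2 = F1 ∪ {at(a,a), at(a,b), at(a,e), at(f,b), at(f,e), at(f,f), inpos(a,b), inpos(b,a), inpos(b,f), inpos(e,a), inpos(e,b), inpos(e,f)}  (35 atoms)
goal ⊆ F2  ⇒  h_max = 2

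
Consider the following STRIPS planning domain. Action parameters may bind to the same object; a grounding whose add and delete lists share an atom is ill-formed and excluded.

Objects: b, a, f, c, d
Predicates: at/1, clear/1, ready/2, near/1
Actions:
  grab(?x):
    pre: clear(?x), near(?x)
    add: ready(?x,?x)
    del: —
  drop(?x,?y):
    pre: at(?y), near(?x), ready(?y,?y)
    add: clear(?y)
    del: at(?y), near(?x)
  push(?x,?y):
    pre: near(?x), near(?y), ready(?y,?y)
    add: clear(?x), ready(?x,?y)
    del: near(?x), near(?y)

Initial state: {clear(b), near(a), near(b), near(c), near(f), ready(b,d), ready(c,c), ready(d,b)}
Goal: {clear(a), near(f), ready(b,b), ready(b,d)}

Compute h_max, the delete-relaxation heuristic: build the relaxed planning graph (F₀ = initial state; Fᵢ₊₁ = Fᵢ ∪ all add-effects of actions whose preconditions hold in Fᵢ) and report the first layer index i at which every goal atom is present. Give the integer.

F0 = init (8 atoms)
F1 = F0 ∪ {clear(a), clear(c), clear(f), ready(a,c), ready(b,b), ready(b,c), ready(f,c)}  (15 atoms)
goal ⊆ F1  ⇒  h_max = 1

1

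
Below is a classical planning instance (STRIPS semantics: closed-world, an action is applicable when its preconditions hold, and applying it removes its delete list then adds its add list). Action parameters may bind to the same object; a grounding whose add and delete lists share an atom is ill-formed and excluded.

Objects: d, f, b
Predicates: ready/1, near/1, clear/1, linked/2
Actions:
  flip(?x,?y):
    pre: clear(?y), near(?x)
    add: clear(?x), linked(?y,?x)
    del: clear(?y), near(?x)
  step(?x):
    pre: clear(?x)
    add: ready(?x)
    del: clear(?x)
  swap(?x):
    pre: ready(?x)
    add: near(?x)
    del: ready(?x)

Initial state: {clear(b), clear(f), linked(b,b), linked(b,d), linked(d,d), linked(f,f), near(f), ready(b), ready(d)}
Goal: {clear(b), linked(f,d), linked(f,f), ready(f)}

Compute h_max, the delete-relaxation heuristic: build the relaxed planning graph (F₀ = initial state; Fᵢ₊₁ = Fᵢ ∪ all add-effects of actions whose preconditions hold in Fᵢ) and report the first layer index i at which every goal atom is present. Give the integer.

2

F0 = init (9 atoms)
F1 = F0 ∪ {linked(b,f), near(b), near(d), ready(f)}  (13 atoms)
F2 = F1 ∪ {clear(d), linked(f,b), linked(f,d)}  (16 atoms)
goal ⊆ F2  ⇒  h_max = 2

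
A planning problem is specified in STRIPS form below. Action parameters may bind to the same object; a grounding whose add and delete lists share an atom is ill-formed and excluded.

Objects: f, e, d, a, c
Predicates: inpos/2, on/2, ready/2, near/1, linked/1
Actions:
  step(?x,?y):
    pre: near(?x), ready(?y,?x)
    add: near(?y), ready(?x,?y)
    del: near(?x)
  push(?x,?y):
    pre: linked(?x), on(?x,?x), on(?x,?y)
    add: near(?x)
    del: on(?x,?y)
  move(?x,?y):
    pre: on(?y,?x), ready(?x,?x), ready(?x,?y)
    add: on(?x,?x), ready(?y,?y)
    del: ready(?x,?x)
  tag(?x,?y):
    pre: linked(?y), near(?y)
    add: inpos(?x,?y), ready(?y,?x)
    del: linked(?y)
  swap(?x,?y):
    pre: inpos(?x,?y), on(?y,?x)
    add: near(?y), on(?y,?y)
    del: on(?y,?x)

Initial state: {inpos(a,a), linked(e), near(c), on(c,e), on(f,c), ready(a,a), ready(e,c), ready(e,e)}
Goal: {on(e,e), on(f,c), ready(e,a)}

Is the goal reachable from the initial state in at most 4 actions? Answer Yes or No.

1. step(c,e)  →  {inpos(a,a), linked(e), near(e), on(c,e), on(f,c), ready(a,a), ready(c,e), ready(e,c), ready(e,e)}
2. move(e,c)  →  {inpos(a,a), linked(e), near(e), on(c,e), on(e,e), on(f,c), ready(a,a), ready(c,c), ready(c,e), ready(e,c)}
3. tag(a,e)  →  {inpos(a,a), inpos(a,e), near(e), on(c,e), on(e,e), on(f,c), ready(a,a), ready(c,c), ready(c,e), ready(e,a), ready(e,c)}
optimal plan length = 3; 3 ≤ 4

Yes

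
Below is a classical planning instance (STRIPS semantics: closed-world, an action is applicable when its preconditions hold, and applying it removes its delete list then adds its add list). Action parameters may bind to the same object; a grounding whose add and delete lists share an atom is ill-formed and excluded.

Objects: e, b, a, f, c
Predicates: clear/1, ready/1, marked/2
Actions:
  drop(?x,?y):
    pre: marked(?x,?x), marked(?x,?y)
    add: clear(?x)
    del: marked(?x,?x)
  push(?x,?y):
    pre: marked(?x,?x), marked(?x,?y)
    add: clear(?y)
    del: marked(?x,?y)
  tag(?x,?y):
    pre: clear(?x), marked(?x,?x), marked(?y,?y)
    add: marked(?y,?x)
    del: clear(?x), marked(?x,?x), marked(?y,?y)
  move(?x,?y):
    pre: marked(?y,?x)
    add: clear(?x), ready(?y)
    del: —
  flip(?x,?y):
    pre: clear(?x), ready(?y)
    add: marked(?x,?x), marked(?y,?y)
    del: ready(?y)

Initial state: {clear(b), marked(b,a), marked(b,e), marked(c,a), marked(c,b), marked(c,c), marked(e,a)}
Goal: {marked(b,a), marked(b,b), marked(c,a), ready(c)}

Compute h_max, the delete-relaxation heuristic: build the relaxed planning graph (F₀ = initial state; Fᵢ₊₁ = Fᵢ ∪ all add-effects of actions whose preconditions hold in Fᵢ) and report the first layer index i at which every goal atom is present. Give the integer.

F0 = init (7 atoms)
F1 = F0 ∪ {clear(a), clear(c), clear(e), ready(b), ready(c), ready(e)}  (13 atoms)
F2 = F1 ∪ {marked(a,a), marked(b,b), marked(e,e)}  (16 atoms)
goal ⊆ F2  ⇒  h_max = 2

2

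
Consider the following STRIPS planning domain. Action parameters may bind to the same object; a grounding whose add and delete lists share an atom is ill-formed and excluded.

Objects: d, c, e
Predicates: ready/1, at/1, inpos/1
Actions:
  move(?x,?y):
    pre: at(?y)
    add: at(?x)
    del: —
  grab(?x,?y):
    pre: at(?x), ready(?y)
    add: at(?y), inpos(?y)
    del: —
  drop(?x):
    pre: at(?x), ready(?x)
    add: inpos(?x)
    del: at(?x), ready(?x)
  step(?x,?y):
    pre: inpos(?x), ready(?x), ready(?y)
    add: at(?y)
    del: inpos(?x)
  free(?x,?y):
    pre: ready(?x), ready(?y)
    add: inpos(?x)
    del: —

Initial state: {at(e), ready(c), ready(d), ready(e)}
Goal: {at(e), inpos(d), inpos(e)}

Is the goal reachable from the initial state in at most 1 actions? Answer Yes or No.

No

1. grab(e,d)  →  {at(d), at(e), inpos(d), ready(c), ready(d), ready(e)}
2. grab(d,e)  →  {at(d), at(e), inpos(d), inpos(e), ready(c), ready(d), ready(e)}
optimal plan length = 2; 2 > 1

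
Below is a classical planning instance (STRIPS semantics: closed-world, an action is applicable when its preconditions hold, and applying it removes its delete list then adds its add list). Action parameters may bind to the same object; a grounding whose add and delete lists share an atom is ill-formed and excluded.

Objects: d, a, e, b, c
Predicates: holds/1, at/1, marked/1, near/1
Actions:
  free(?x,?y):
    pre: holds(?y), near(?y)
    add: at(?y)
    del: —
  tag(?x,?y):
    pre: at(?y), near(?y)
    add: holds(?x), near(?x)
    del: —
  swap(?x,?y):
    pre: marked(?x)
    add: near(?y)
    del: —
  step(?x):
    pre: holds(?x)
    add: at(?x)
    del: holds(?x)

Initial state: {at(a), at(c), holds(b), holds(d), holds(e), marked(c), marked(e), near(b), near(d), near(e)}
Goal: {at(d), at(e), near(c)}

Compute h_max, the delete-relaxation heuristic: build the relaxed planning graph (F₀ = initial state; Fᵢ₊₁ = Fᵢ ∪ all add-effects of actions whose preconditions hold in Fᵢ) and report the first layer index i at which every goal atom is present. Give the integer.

1

F0 = init (10 atoms)
F1 = F0 ∪ {at(b), at(d), at(e), near(a), near(c)}  (15 atoms)
goal ⊆ F1  ⇒  h_max = 1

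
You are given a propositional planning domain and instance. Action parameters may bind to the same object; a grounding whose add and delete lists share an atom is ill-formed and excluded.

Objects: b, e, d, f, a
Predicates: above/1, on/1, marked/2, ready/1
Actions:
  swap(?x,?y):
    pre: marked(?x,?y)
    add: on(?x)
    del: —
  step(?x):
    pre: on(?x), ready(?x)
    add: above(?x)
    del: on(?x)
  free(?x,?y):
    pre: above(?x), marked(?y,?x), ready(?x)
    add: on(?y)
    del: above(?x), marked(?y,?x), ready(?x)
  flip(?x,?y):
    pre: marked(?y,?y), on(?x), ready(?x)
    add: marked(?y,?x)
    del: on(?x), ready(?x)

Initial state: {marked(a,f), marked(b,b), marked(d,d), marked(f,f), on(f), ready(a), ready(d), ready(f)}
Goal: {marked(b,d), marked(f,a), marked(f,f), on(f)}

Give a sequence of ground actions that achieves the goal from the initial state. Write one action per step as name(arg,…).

1. swap(d,d)  →  {marked(a,f), marked(b,b), marked(d,d), marked(f,f), on(d), on(f), ready(a), ready(d), ready(f)}
2. swap(a,f)  →  {marked(a,f), marked(b,b), marked(d,d), marked(f,f), on(a), on(d), on(f), ready(a), ready(d), ready(f)}
3. flip(d,b)  →  {marked(a,f), marked(b,b), marked(b,d), marked(d,d), marked(f,f), on(a), on(f), ready(a), ready(f)}
4. flip(a,f)  →  {marked(a,f), marked(b,b), marked(b,d), marked(d,d), marked(f,a), marked(f,f), on(f), ready(f)}

swap(d,d); swap(a,f); flip(d,b); flip(a,f)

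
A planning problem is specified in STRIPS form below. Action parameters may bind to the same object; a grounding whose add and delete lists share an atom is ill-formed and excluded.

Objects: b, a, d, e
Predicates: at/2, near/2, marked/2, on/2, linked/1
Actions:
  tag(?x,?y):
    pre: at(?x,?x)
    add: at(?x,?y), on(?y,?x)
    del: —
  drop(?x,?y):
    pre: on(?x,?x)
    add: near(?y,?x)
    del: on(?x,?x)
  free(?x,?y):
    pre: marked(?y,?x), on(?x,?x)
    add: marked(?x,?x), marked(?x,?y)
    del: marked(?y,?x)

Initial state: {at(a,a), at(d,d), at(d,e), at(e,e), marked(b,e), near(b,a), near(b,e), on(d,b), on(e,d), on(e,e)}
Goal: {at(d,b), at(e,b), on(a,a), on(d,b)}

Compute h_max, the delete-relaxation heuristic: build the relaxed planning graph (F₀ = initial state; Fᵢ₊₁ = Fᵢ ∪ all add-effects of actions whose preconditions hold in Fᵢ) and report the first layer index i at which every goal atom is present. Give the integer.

1

F0 = init (10 atoms)
F1 = F0 ∪ {at(a,b), at(a,d), at(a,e), at(d,a), at(d,b), at(e,a), at(e,b), at(e,d), marked(e,b), marked(e,e), near(a,e), near(d,e), near(e,e), on(a,a), on(a,d), on(a,e), on(b,a), on(b,d), on(b,e), on(d,a), on(d,d), on(d,e), on(e,a)}  (33 atoms)
goal ⊆ F1  ⇒  h_max = 1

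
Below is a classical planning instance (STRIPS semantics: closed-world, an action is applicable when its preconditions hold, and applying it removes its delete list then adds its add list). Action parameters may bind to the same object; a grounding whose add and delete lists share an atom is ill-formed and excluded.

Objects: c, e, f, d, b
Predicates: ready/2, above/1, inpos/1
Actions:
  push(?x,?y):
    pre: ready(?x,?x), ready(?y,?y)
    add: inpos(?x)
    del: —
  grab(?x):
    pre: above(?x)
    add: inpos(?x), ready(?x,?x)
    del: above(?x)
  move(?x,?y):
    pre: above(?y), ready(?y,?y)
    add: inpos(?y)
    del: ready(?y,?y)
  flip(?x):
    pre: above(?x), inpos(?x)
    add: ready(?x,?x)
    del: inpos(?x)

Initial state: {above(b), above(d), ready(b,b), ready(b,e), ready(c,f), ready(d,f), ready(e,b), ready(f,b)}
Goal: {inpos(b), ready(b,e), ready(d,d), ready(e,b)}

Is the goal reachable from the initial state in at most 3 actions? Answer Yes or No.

1. push(b,b)  →  {above(b), above(d), inpos(b), ready(b,b), ready(b,e), ready(c,f), ready(d,f), ready(e,b), ready(f,b)}
2. grab(d)  →  {above(b), inpos(b), inpos(d), ready(b,b), ready(b,e), ready(c,f), ready(d,d), ready(d,f), ready(e,b), ready(f,b)}
optimal plan length = 2; 2 ≤ 3

Yes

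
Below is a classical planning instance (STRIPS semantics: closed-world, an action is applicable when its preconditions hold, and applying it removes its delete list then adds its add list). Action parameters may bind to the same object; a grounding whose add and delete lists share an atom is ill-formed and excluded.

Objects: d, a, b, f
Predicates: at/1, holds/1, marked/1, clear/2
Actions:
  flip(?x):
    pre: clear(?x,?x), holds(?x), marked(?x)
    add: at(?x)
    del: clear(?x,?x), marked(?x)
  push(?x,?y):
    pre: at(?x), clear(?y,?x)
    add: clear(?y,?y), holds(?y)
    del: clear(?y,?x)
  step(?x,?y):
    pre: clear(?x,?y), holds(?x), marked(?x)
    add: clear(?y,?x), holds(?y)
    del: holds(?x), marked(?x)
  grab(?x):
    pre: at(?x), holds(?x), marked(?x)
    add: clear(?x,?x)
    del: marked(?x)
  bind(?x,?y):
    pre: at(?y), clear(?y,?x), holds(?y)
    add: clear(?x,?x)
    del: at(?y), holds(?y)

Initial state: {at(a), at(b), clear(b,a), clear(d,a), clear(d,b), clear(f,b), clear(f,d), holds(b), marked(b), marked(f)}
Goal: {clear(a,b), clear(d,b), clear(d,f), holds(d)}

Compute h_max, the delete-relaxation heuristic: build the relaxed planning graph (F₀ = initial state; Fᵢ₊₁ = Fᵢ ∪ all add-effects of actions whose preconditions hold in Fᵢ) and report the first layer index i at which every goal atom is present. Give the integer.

2

F0 = init (10 atoms)
F1 = F0 ∪ {clear(a,a), clear(a,b), clear(b,b), clear(d,d), clear(f,f), holds(a), holds(d), holds(f)}  (18 atoms)
F2 = F1 ∪ {at(f), clear(b,f), clear(d,f)}  (21 atoms)
goal ⊆ F2  ⇒  h_max = 2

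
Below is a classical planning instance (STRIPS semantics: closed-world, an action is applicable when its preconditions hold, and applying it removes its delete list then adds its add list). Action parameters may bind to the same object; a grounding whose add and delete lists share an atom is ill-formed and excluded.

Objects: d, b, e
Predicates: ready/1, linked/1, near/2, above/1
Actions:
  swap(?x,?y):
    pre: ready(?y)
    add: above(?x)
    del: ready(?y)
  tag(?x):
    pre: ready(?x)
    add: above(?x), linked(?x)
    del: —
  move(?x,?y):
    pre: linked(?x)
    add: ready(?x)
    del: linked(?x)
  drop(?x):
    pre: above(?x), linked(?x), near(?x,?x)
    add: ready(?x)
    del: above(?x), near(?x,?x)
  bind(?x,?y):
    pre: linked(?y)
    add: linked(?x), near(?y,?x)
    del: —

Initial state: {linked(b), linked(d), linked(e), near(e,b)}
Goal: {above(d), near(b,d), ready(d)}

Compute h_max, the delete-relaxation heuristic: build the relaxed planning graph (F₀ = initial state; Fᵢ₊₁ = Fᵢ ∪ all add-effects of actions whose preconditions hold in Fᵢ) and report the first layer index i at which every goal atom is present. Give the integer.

2

F0 = init (4 atoms)
F1 = F0 ∪ {near(b,b), near(b,d), near(b,e), near(d,b), near(d,d), near(d,e), near(e,d), near(e,e), ready(b), ready(d), ready(e)}  (15 atoms)
F2 = F1 ∪ {above(b), above(d), above(e)}  (18 atoms)
goal ⊆ F2  ⇒  h_max = 2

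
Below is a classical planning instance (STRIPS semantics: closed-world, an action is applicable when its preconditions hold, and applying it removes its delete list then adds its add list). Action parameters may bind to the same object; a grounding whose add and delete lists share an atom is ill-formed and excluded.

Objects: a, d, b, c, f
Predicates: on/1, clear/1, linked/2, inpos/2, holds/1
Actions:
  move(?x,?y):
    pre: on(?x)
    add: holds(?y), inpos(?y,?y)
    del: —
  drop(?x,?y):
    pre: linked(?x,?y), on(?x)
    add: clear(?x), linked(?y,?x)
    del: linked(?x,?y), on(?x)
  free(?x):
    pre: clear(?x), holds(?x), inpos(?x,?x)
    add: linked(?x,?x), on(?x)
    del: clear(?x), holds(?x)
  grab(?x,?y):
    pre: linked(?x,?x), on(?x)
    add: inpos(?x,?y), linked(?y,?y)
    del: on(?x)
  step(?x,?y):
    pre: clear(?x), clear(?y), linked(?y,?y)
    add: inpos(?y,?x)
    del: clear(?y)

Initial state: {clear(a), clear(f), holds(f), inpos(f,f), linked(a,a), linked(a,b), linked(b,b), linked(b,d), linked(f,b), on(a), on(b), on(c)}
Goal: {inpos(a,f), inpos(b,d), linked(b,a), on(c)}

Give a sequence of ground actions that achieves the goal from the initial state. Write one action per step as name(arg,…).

1. drop(a,b)  →  {clear(a), clear(f), holds(f), inpos(f,f), linked(a,a), linked(b,a), linked(b,b), linked(b,d), linked(f,b), on(b), on(c)}
2. grab(b,d)  →  {clear(a), clear(f), holds(f), inpos(b,d), inpos(f,f), linked(a,a), linked(b,a), linked(b,b), linked(b,d), linked(d,d), linked(f,b), on(c)}
3. step(f,a)  →  {clear(f), holds(f), inpos(a,f), inpos(b,d), inpos(f,f), linked(a,a), linked(b,a), linked(b,b), linked(b,d), linked(d,d), linked(f,b), on(c)}

drop(a,b); grab(b,d); step(f,a)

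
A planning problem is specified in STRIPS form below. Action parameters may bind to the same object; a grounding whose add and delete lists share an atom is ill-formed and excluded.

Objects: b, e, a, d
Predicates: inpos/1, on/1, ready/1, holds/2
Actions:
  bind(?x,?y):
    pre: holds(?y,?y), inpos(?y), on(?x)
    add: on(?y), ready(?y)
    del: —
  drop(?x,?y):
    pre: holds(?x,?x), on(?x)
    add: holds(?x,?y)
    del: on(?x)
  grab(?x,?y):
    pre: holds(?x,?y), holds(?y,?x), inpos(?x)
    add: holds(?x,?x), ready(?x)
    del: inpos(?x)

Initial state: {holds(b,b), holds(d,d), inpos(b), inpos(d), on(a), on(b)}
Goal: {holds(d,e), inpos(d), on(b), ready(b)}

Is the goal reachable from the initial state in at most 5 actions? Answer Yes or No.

Yes

1. bind(b,b)  →  {holds(b,b), holds(d,d), inpos(b), inpos(d), on(a), on(b), ready(b)}
2. bind(b,d)  →  {holds(b,b), holds(d,d), inpos(b), inpos(d), on(a), on(b), on(d), ready(b), ready(d)}
3. drop(d,e)  →  {holds(b,b), holds(d,d), holds(d,e), inpos(b), inpos(d), on(a), on(b), ready(b), ready(d)}
optimal plan length = 3; 3 ≤ 5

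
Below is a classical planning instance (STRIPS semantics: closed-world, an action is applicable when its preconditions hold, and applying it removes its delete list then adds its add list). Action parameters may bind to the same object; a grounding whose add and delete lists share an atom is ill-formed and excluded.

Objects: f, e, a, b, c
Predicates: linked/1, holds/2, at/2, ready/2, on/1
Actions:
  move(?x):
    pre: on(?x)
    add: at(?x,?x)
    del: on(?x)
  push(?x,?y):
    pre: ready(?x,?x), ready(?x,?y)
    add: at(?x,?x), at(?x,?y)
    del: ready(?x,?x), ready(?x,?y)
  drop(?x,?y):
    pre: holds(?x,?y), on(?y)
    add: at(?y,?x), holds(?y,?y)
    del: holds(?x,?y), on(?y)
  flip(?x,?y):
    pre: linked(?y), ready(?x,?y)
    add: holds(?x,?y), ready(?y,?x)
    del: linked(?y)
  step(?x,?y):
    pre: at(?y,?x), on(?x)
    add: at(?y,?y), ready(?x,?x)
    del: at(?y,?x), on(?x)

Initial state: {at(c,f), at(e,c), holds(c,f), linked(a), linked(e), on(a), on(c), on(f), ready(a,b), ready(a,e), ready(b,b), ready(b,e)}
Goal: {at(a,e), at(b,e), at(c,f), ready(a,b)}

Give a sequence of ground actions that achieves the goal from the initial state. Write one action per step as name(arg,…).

1. push(b,e)  →  {at(b,b), at(b,e), at(c,f), at(e,c), holds(c,f), linked(a), linked(e), on(a), on(c), on(f), ready(a,b), ready(a,e)}
2. flip(a,e)  →  {at(b,b), at(b,e), at(c,f), at(e,c), holds(a,e), holds(c,f), linked(a), on(a), on(c), on(f), ready(a,b), ready(a,e), ready(e,a)}
3. flip(e,a)  →  {at(b,b), at(b,e), at(c,f), at(e,c), holds(a,e), holds(c,f), holds(e,a), on(a), on(c), on(f), ready(a,b), ready(a,e), ready(e,a)}
4. drop(e,a)  →  {at(a,e), at(b,b), at(b,e), at(c,f), at(e,c), holds(a,a), holds(a,e), holds(c,f), on(c), on(f), ready(a,b), ready(a,e), ready(e,a)}

push(b,e); flip(a,e); flip(e,a); drop(e,a)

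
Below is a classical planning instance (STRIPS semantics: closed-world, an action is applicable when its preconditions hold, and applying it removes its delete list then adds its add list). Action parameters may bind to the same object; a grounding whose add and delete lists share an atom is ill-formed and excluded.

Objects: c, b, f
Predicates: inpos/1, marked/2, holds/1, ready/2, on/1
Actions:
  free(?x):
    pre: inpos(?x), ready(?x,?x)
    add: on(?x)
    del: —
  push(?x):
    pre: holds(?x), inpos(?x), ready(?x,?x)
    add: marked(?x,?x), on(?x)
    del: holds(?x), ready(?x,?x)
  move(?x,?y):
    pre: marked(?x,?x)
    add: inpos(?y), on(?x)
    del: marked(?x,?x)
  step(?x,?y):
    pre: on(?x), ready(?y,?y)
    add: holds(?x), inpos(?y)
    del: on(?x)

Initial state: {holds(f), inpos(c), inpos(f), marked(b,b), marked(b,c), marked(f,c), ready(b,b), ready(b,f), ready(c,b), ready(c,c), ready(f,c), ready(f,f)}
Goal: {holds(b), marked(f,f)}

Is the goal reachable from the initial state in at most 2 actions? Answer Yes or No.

1. push(f)  →  {inpos(c), inpos(f), marked(b,b), marked(b,c), marked(f,c), marked(f,f), on(f), ready(b,b), ready(b,f), ready(c,b), ready(c,c), ready(f,c)}
2. move(b,c)  →  {inpos(c), inpos(f), marked(b,c), marked(f,c), marked(f,f), on(b), on(f), ready(b,b), ready(b,f), ready(c,b), ready(c,c), ready(f,c)}
3. step(b,c)  →  {holds(b), inpos(c), inpos(f), marked(b,c), marked(f,c), marked(f,f), on(f), ready(b,b), ready(b,f), ready(c,b), ready(c,c), ready(f,c)}
optimal plan length = 3; 3 > 2

No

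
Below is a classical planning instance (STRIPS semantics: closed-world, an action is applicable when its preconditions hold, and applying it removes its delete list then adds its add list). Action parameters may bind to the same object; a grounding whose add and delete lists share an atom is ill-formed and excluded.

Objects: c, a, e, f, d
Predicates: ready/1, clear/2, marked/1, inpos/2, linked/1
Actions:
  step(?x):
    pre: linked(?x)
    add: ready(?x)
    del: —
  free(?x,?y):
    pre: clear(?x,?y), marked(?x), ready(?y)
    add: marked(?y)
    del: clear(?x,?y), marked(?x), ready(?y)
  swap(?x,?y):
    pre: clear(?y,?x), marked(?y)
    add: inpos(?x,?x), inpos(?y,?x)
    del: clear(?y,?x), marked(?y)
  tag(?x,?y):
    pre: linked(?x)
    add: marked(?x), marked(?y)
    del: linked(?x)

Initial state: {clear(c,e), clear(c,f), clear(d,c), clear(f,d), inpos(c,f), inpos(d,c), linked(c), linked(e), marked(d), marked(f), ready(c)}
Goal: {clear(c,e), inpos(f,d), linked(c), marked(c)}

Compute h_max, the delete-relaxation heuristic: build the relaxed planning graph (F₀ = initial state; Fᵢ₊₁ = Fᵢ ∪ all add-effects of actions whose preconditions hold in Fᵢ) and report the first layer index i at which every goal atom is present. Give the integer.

F0 = init (11 atoms)
F1 = F0 ∪ {inpos(c,c), inpos(d,d), inpos(f,d), marked(a), marked(c), marked(e), ready(e)}  (18 atoms)
goal ⊆ F1  ⇒  h_max = 1

1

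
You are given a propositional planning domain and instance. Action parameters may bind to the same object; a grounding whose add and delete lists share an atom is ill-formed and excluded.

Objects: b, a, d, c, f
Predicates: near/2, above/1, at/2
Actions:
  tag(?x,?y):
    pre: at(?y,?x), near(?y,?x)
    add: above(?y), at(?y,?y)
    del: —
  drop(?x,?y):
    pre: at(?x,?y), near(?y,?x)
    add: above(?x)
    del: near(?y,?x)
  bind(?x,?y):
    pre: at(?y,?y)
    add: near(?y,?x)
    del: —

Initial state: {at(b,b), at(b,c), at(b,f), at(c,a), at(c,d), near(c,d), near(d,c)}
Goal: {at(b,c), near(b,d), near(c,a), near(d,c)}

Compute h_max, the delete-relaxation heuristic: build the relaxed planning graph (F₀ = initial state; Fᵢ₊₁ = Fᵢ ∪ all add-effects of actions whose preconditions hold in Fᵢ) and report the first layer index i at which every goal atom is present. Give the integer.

F0 = init (7 atoms)
F1 = F0 ∪ {above(c), at(c,c), near(b,a), near(b,b), near(b,c), near(b,d), near(b,f)}  (14 atoms)
F2 = F1 ∪ {above(b), near(c,a), near(c,b), near(c,c), near(c,f)}  (19 atoms)
goal ⊆ F2  ⇒  h_max = 2

2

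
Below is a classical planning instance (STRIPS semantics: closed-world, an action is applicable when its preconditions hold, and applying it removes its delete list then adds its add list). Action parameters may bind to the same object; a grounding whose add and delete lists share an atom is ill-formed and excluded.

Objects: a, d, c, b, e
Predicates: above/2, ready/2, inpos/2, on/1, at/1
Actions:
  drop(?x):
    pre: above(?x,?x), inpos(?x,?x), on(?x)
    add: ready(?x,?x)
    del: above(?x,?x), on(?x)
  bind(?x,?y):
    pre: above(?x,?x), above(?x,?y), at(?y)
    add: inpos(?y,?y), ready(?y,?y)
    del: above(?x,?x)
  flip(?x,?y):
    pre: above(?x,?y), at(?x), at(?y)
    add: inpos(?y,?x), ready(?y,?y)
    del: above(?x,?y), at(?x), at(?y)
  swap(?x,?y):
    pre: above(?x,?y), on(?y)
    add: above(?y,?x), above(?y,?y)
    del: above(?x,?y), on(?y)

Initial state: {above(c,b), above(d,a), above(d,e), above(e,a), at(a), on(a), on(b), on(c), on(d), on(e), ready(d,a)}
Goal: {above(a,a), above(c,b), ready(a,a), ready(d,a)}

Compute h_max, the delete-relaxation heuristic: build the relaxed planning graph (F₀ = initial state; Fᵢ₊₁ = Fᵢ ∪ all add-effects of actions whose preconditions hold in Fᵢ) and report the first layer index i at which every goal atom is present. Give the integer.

2

F0 = init (11 atoms)
F1 = F0 ∪ {above(a,a), above(a,d), above(a,e), above(b,b), above(b,c), above(e,d), above(e,e)}  (18 atoms)
F2 = F1 ∪ {above(c,c), above(d,d), inpos(a,a), ready(a,a)}  (22 atoms)
goal ⊆ F2  ⇒  h_max = 2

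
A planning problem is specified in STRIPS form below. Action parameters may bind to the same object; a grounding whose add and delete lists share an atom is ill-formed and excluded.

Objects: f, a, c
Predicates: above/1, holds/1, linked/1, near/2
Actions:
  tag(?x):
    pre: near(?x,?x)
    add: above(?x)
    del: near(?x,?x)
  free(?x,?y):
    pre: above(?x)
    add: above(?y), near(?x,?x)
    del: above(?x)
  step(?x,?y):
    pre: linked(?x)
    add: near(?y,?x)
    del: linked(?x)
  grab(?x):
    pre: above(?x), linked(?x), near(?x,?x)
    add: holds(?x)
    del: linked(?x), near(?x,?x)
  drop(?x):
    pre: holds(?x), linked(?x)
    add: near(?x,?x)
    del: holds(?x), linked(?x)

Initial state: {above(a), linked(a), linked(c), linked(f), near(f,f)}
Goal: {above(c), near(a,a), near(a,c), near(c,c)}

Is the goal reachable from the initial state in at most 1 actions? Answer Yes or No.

No

1. free(a,c)  →  {above(c), linked(a), linked(c), linked(f), near(a,a), near(f,f)}
2. free(c,f)  →  {above(f), linked(a), linked(c), linked(f), near(a,a), near(c,c), near(f,f)}
3. free(f,c)  →  {above(c), linked(a), linked(c), linked(f), near(a,a), near(c,c), near(f,f)}
4. step(c,a)  →  {above(c), linked(a), linked(f), near(a,a), near(a,c), near(c,c), near(f,f)}
optimal plan length = 4; 4 > 1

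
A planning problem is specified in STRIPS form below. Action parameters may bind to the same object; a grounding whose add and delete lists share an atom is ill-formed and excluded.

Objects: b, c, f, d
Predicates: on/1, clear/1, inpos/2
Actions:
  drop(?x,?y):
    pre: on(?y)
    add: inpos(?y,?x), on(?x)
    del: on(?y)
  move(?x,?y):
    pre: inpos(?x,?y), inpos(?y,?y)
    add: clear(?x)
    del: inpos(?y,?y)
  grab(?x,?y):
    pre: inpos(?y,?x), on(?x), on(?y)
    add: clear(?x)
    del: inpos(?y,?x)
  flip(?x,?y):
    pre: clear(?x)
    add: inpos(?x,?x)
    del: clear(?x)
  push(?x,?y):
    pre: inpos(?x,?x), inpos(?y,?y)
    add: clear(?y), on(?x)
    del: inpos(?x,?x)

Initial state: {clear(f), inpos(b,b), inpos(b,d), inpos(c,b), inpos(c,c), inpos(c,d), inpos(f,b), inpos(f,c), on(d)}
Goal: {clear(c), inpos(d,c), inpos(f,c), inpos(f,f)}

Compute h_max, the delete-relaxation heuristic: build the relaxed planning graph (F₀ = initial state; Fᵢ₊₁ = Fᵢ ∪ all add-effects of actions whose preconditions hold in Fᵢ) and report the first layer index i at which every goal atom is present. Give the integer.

1

F0 = init (9 atoms)
F1 = F0 ∪ {clear(b), clear(c), inpos(d,b), inpos(d,c), inpos(d,f), inpos(f,f), on(b), on(c), on(f)}  (18 atoms)
goal ⊆ F1  ⇒  h_max = 1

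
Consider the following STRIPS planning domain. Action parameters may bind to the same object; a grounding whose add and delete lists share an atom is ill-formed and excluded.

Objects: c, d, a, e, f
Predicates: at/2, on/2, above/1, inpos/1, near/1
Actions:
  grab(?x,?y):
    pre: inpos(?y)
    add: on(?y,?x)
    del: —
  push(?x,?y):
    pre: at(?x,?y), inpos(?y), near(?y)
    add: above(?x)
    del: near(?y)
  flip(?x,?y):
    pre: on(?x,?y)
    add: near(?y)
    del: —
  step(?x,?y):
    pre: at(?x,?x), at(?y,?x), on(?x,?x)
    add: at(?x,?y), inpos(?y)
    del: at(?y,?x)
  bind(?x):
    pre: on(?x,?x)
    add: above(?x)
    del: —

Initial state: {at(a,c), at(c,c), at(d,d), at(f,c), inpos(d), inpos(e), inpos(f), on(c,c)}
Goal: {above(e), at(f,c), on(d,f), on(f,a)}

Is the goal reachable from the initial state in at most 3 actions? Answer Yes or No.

1. grab(a,f)  →  {at(a,c), at(c,c), at(d,d), at(f,c), inpos(d), inpos(e), inpos(f), on(c,c), on(f,a)}
2. grab(e,e)  →  {at(a,c), at(c,c), at(d,d), at(f,c), inpos(d), inpos(e), inpos(f), on(c,c), on(e,e), on(f,a)}
3. grab(f,d)  →  {at(a,c), at(c,c), at(d,d), at(f,c), inpos(d), inpos(e), inpos(f), on(c,c), on(d,f), on(e,e), on(f,a)}
4. bind(e)  →  {above(e), at(a,c), at(c,c), at(d,d), at(f,c), inpos(d), inpos(e), inpos(f), on(c,c), on(d,f), on(e,e), on(f,a)}
optimal plan length = 4; 4 > 3

No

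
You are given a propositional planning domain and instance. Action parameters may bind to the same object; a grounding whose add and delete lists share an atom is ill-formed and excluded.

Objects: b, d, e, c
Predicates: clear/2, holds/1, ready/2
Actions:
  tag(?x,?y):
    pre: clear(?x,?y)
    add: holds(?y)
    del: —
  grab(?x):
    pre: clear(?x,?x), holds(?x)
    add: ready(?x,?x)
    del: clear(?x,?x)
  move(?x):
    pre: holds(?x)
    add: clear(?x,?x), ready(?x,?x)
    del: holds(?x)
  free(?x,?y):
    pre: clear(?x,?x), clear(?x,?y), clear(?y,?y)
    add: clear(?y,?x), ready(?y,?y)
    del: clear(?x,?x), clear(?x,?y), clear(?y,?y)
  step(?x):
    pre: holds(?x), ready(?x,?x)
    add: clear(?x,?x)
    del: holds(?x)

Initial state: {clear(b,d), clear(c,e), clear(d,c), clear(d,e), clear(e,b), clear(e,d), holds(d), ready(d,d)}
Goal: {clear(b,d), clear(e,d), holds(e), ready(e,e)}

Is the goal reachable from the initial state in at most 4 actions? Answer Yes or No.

1. tag(d,e)  →  {clear(b,d), clear(c,e), clear(d,c), clear(d,e), clear(e,b), clear(e,d), holds(d), holds(e), ready(d,d)}
2. move(e)  →  {clear(b,d), clear(c,e), clear(d,c), clear(d,e), clear(e,b), clear(e,d), clear(e,e), holds(d), ready(d,d), ready(e,e)}
3. tag(d,e)  →  {clear(b,d), clear(c,e), clear(d,c), clear(d,e), clear(e,b), clear(e,d), clear(e,e), holds(d), holds(e), ready(d,d), ready(e,e)}
optimal plan length = 3; 3 ≤ 4

Yes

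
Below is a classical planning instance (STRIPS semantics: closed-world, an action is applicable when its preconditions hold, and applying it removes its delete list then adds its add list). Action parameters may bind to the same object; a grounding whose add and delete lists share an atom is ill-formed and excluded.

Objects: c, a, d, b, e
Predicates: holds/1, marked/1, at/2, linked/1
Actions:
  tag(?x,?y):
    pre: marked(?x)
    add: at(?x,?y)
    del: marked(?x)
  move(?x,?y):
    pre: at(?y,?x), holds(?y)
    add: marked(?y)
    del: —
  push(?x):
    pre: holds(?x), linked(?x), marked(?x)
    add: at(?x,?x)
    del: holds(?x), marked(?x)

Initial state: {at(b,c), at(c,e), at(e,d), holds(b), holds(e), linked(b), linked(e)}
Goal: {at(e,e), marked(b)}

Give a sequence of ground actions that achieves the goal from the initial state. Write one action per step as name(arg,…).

1. move(c,b)  →  {at(b,c), at(c,e), at(e,d), holds(b), holds(e), linked(b), linked(e), marked(b)}
2. move(d,e)  →  {at(b,c), at(c,e), at(e,d), holds(b), holds(e), linked(b), linked(e), marked(b), marked(e)}
3. tag(e,e)  →  {at(b,c), at(c,e), at(e,d), at(e,e), holds(b), holds(e), linked(b), linked(e), marked(b)}

move(c,b); move(d,e); tag(e,e)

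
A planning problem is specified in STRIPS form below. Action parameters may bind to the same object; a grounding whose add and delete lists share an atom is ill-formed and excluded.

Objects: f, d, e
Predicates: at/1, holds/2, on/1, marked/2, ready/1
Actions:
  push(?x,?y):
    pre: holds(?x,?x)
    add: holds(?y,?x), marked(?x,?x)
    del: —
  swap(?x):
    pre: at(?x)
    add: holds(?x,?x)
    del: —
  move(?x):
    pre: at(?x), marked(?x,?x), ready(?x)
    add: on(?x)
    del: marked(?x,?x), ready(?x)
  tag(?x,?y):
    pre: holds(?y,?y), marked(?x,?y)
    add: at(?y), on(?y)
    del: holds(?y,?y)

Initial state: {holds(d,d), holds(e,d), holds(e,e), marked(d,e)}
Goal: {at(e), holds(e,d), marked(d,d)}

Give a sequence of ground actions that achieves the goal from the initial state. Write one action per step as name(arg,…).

push(d,f); tag(d,e)

1. push(d,f)  →  {holds(d,d), holds(e,d), holds(e,e), holds(f,d), marked(d,d), marked(d,e)}
2. tag(d,e)  →  {at(e), holds(d,d), holds(e,d), holds(f,d), marked(d,d), marked(d,e), on(e)}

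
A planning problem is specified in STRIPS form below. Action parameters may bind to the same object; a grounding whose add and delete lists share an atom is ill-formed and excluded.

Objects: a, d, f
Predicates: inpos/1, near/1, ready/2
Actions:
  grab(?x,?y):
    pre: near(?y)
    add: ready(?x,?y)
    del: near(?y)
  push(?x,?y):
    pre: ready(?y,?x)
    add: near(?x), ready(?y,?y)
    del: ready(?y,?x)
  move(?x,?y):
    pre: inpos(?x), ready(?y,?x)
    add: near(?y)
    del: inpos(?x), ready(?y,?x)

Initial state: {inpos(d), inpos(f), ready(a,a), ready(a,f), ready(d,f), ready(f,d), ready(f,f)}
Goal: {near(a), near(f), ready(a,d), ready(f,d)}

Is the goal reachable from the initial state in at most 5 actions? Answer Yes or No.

Yes

1. push(f,d)  →  {inpos(d), inpos(f), near(f), ready(a,a), ready(a,f), ready(d,d), ready(f,d), ready(f,f)}
2. move(d,d)  →  {inpos(f), near(d), near(f), ready(a,a), ready(a,f), ready(f,d), ready(f,f)}
3. grab(a,d)  →  {inpos(f), near(f), ready(a,a), ready(a,d), ready(a,f), ready(f,d), ready(f,f)}
4. move(f,a)  →  {near(a), near(f), ready(a,a), ready(a,d), ready(f,d), ready(f,f)}
optimal plan length = 4; 4 ≤ 5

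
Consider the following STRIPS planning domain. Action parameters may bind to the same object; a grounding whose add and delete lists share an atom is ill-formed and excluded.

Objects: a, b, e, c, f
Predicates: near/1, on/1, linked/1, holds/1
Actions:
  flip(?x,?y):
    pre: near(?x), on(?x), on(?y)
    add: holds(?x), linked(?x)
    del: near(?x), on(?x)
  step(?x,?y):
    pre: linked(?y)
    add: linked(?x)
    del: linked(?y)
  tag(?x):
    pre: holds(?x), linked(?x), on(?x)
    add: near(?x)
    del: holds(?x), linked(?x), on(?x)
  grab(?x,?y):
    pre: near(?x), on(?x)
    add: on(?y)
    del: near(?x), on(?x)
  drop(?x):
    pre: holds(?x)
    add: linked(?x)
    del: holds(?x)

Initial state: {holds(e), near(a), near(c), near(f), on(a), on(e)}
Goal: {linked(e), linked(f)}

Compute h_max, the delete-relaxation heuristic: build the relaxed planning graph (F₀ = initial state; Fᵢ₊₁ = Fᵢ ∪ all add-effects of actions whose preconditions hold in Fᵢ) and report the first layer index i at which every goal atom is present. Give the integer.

2

F0 = init (6 atoms)
F1 = F0 ∪ {holds(a), linked(a), linked(e), on(b), on(c), on(f)}  (12 atoms)
F2 = F1 ∪ {holds(c), holds(f), linked(b), linked(c), linked(f), near(e)}  (18 atoms)
goal ⊆ F2  ⇒  h_max = 2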